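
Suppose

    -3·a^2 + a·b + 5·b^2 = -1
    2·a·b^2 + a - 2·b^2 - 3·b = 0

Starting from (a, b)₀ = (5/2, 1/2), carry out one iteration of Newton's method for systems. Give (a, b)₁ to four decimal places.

(1.3333, 0.2778)

At (5/2, 1/2): F = (-15.2500, 1.7500).
Jacobian J = [[-6·a + b, a + 10·b], [2·b^2 + 1, 4·a·b - 4·b - 3]].
At the point, J = [[-14.5000, 7.5000], [1.5000, 0.0000]] (det J = -11.2500).
Solving J·Δ = −F gives Δ = (-1.1667, -0.2222).
Then the next iterate is (a, b)₁ = (1.3333, 0.2778).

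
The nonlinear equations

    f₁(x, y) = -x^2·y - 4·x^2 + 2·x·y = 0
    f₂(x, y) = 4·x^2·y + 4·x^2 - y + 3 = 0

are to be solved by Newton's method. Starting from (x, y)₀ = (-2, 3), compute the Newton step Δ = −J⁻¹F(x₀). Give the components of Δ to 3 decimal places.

(-44.000, -192.000)

At (-2, 3): F = (-40.000, 64.000).
Jacobian J = [[-2·x·y - 8·x + 2·y, -x^2 + 2·x], [8·x·y + 8·x, 4·x^2 - 1]].
At the point, J = [[34.000, -8.000], [-64.000, 15.000]] (det J = -2.000).
Solving J·Δ = −F gives Δ = (-44.000, -192.000).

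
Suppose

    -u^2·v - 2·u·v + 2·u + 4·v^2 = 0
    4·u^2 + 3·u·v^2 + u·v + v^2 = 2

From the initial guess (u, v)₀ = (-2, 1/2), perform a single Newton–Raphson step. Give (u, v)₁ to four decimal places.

At (-2, 1/2): F = (-3.0000, 11.7500).
Jacobian J = [[-2·u·v - 2·v + 2, -u^2 - 2·u + 8·v], [8·u + 3·v^2 + v, 6·u·v + u + 2·v]].
At the point, J = [[3.0000, 4.0000], [-14.7500, -7.0000]] (det J = 38.0000).
Solving J·Δ = −F gives Δ = (0.6842, 0.2368).
Then the next iterate is (u, v)₁ = (-1.3158, 0.7368).

(-1.3158, 0.7368)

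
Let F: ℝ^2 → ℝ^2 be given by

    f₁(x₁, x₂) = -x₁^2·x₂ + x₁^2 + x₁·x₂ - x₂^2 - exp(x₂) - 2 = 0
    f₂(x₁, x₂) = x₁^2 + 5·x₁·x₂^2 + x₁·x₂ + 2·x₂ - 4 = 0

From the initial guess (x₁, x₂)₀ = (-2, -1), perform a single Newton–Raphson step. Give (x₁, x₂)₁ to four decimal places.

(-1.5058, -0.5000)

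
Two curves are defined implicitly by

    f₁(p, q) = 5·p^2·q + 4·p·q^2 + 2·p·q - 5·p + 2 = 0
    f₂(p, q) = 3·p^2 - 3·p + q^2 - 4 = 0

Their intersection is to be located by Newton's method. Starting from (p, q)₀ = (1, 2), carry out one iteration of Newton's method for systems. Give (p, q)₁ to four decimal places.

(-0.5211, 3.1408)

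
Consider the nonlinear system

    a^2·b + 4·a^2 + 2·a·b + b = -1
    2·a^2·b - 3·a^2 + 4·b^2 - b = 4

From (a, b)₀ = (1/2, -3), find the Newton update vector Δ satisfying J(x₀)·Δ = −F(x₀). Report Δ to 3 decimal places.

At (1/2, -3): F = (-4.750, 32.750).
Jacobian J = [[2·a·b + 8·a + 2·b, a^2 + 2·a + 1], [4·a·b - 6·a, 2·a^2 + 8·b - 1]].
At the point, J = [[-5.000, 2.250], [-9.000, -24.500]] (det J = 142.750).
Solving J·Δ = −F gives Δ = (-0.299, 1.447).

(-0.299, 1.447)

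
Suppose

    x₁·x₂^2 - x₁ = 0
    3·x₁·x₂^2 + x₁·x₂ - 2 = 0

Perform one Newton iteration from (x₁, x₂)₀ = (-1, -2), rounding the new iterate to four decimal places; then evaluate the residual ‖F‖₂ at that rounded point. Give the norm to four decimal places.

24.1529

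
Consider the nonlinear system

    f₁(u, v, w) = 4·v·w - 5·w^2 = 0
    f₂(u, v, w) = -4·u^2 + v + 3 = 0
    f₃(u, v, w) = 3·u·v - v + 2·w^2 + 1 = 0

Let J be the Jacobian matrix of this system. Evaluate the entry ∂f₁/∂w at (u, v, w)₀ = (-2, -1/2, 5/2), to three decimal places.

-27.000

∂f₁/∂w = 4·v - 10·w.
At (-2, -1/2, 5/2) this is -27.000.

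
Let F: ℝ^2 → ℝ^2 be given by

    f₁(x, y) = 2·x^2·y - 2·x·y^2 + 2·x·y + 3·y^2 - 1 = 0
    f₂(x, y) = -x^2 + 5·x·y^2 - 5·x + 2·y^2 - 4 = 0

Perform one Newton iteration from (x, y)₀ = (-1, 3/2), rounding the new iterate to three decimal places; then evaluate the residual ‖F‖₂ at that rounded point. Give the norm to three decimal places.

3.399

At (-1, 3/2): F = (10.250, -6.750).
Jacobian J = [[4·x·y - 2·y^2 + 2·y, 2·x^2 - 4·x·y + 2·x + 6·y], [-2·x + 5·y^2 - 5, 10·x·y + 4·y]].
At the point, J = [[-7.500, 15.000], [8.250, -9.000]] (det J = -56.250).
Solving J·Δ = −F gives Δ = (0.160, -0.603).
Then the next iterate is (x, y)₁ = (-0.840, 0.897).
Re-evaluating at (-0.840, 0.897): F = (2.52446, -2.27574), so ‖F‖₂ = 3.399.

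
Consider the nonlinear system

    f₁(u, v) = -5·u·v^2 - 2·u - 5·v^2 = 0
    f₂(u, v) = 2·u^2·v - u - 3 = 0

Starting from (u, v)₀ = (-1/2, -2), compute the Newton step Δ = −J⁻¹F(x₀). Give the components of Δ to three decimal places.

(0.744, 2.537)

At (-1/2, -2): F = (-9.000, -3.500).
Jacobian J = [[-5·v^2 - 2, -10·u·v - 10·v], [4·u·v - 1, 2·u^2]].
At the point, J = [[-22.000, 10.000], [3.000, 0.500]] (det J = -41.000).
Solving J·Δ = −F gives Δ = (0.744, 2.537).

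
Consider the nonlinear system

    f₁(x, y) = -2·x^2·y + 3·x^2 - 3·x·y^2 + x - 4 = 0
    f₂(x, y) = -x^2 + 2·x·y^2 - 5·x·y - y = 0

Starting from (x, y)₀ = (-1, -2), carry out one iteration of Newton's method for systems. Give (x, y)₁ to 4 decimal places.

(-4.5000, 5.2500)

At (-1, -2): F = (14.0000, -17.0000).
Jacobian J = [[-4·x·y + 6·x - 3·y^2 + 1, -2·x^2 - 6·x·y], [-2·x + 2·y^2 - 5·y, 4·x·y - 5·x - 1]].
At the point, J = [[-25.0000, -14.0000], [20.0000, 12.0000]] (det J = -20.0000).
Solving J·Δ = −F gives Δ = (-3.5000, 7.2500).
Then the next iterate is (x, y)₁ = (-4.5000, 5.2500).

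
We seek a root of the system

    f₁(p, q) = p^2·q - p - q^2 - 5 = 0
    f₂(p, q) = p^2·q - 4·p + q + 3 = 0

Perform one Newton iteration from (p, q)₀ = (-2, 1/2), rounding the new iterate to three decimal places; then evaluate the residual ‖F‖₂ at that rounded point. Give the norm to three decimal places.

4078.909

At (-2, 1/2): F = (-1.250, 13.500).
Jacobian J = [[2·p·q - 1, p^2 - 2·q], [2·p·q - 4, p^2 + 1]].
At the point, J = [[-3.000, 3.000], [-6.000, 5.000]] (det J = 3.000).
Solving J·Δ = −F gives Δ = (15.583, 16.000).
Then the next iterate is (p, q)₁ = (13.583, 16.500).
Re-evaluating at (13.583, 16.500): F = (2753.38217, 3009.38317), so ‖F‖₂ = 4078.909.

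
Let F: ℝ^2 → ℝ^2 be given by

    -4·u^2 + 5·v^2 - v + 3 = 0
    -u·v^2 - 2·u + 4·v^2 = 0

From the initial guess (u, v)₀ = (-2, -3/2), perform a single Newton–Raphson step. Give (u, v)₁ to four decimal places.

At (-2, -3/2): F = (-0.2500, 17.5000).
Jacobian J = [[-8·u, 10·v - 1], [-v^2 - 2, -2·u·v + 8·v]].
At the point, J = [[16.0000, -16.0000], [-4.2500, -18.0000]] (det J = -356.0000).
Solving J·Δ = −F gives Δ = (0.7992, 0.7835).
Then the next iterate is (u, v)₁ = (-1.2008, -0.7165).

(-1.2008, -0.7165)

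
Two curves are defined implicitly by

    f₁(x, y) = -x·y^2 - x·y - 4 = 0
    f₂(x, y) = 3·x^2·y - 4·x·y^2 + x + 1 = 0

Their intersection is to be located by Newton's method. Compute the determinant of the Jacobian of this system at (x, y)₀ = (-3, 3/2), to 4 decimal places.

183.7500

J = [[-y^2 - y, -2·x·y - x], [6·x·y - 4·y^2 + 1, 3·x^2 - 8·x·y]].
At the point, J = [[-3.7500, 12.0000], [-35.0000, 63.0000]].
det J = 183.7500.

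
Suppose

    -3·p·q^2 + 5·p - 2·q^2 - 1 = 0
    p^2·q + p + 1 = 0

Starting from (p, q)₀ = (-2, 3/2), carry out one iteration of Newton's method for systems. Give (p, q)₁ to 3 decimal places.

(-0.717, 1.854)

At (-2, 3/2): F = (-2.000, 5.000).
Jacobian J = [[-3·q^2 + 5, -6·p·q - 4·q], [2·p·q + 1, p^2]].
At the point, J = [[-1.750, 12.000], [-5.000, 4.000]] (det J = 53.000).
Solving J·Δ = −F gives Δ = (1.283, 0.354).
Then the next iterate is (p, q)₁ = (-0.717, 1.854).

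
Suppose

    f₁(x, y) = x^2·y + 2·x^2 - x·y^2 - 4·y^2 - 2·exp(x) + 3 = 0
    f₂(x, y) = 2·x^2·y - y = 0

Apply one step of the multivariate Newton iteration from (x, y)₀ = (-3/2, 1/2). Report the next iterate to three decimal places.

(-0.587, 0.783)

At (-3/2, 1/2): F = (7.55374, 1.750).
Jacobian J = [[2·x·y + 4·x - y^2 - 2·exp(x), x^2 - 2·x·y - 8·y], [4·x·y, 2·x^2 - 1]].
At the point, J = [[-8.19626, -0.250], [-3.000, 3.500]] (det J = -29.43691).
Solving J·Δ = −F gives Δ = (0.913, 0.283).
Then the next iterate is (x, y)₁ = (-0.587, 0.783).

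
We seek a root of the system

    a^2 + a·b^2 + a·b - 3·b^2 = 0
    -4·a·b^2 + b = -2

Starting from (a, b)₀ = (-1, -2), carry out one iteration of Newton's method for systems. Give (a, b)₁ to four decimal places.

(-0.8125, -1.1333)

At (-1, -2): F = (-13.0000, 16.0000).
Jacobian J = [[2·a + b^2 + b, 2·a·b + a - 6·b], [-4·b^2, -8·a·b + 1]].
At the point, J = [[0.0000, 15.0000], [-16.0000, -15.0000]] (det J = 240.0000).
Solving J·Δ = −F gives Δ = (0.1875, 0.8667).
Then the next iterate is (a, b)₁ = (-0.8125, -1.1333).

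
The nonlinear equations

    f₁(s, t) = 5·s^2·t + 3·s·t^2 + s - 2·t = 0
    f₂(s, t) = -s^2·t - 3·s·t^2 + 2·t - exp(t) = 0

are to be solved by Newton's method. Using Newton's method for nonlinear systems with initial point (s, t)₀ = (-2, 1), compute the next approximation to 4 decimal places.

At (-2, 1): F = (10.0000, 1.281718).
Jacobian J = [[10·s·t + 3·t^2 + 1, 5·s^2 + 6·s·t - 2], [-2·s·t - 3·t^2, -s^2 - 6·s·t - exp(t) + 2]].
At the point, J = [[-16.0000, 6.0000], [1.0000, 7.281718]] (det J = -122.507491).
Solving J·Δ = −F gives Δ = (0.5316, -0.2490).
Then the next iterate is (s, t)₁ = (-1.4684, 0.7510).

(-1.4684, 0.7510)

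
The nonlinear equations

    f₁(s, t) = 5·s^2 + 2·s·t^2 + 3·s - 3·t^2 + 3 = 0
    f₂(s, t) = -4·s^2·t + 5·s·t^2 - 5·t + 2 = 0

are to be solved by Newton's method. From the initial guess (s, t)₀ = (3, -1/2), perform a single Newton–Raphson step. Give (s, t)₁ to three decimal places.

(1.282, -0.438)

At (3, -1/2): F = (57.750, 26.250).
Jacobian J = [[10·s + 2·t^2 + 3, 4·s·t - 6·t], [-8·s·t + 5·t^2, -4·s^2 + 10·s·t - 5]].
At the point, J = [[33.500, -3.000], [13.250, -56.000]] (det J = -1836.250).
Solving J·Δ = −F gives Δ = (-1.718, 0.062).
Then the next iterate is (s, t)₁ = (1.282, -0.438).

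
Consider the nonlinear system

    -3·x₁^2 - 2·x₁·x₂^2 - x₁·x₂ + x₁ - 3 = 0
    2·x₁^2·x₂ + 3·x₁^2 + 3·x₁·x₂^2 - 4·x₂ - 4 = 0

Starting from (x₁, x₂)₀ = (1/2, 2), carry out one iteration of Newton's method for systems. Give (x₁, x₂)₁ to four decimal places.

(1.2162, -1.7432)

At (1/2, 2): F = (-8.2500, -4.2500).
Jacobian J = [[-6·x₁ - 2·x₂^2 - x₂ + 1, -4·x₁·x₂ - x₁], [4·x₁·x₂ + 6·x₁ + 3·x₂^2, 2·x₁^2 + 6·x₁·x₂ - 4]].
At the point, J = [[-12.0000, -4.5000], [19.0000, 2.5000]] (det J = 55.5000).
Solving J·Δ = −F gives Δ = (0.7162, -3.7432).
Then the next iterate is (x₁, x₂)₁ = (1.2162, -1.7432).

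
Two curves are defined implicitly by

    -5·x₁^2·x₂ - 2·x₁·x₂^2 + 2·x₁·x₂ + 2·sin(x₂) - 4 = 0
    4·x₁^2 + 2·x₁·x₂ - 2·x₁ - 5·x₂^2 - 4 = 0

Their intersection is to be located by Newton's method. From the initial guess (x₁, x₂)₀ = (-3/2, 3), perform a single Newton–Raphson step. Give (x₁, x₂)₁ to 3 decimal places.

(-0.827, 1.443)

At (-3/2, 3): F = (-19.46776, -46.000).
Jacobian J = [[-10·x₁·x₂ - 2·x₂^2 + 2·x₂, -5·x₁^2 - 4·x₁·x₂ + 2·x₁ + 2·cos(x₂)], [8·x₁ + 2·x₂ - 2, 2·x₁ - 10·x₂]].
At the point, J = [[33.000, 1.77002], [-8.000, -33.000]] (det J = -1074.83988).
Solving J·Δ = −F gives Δ = (0.673, -1.557).
Then the next iterate is (x₁, x₂)₁ = (-0.827, 1.443).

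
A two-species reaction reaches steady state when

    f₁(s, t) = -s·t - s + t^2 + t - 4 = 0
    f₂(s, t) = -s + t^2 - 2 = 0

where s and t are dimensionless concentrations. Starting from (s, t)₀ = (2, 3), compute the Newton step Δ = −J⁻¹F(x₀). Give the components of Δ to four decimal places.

(-1.3158, -1.0526)

At (2, 3): F = (0.0000, 5.0000).
Jacobian J = [[-t - 1, -s + 2·t + 1], [-1, 2·t]].
At the point, J = [[-4.0000, 5.0000], [-1.0000, 6.0000]] (det J = -19.0000).
Solving J·Δ = −F gives Δ = (-1.3158, -1.0526).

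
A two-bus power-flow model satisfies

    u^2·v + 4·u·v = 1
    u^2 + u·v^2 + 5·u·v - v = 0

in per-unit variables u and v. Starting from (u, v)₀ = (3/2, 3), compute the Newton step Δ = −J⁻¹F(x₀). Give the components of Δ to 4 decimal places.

At (3/2, 3): F = (23.7500, 35.2500).
Jacobian J = [[2·u·v + 4·v, u^2 + 4·u], [2·u + v^2 + 5·v, 2·u·v + 5·u - 1]].
At the point, J = [[21.0000, 8.2500], [27.0000, 15.5000]] (det J = 102.7500).
Solving J·Δ = −F gives Δ = (-0.7524, -0.9635).

(-0.7524, -0.9635)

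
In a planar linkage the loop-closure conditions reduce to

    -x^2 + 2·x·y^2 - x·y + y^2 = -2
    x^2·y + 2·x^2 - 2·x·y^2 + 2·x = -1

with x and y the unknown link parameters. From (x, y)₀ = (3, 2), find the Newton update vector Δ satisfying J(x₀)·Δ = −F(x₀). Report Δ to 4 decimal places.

At (3, 2): F = (15.0000, 19.0000).
Jacobian J = [[-2·x + 2·y^2 - y, 4·x·y - x + 2·y], [2·x·y + 4·x - 2·y^2 + 2, x^2 - 4·x·y]].
At the point, J = [[0.0000, 25.0000], [18.0000, -15.0000]] (det J = -450.0000).
Solving J·Δ = −F gives Δ = (-1.5556, -0.6000).

(-1.5556, -0.6000)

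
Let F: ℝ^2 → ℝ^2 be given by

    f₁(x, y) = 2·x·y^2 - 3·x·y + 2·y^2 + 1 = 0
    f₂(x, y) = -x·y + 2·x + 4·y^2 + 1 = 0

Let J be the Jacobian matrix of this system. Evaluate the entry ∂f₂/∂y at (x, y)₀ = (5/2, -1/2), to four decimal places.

∂f₂/∂y = -x + 8·y.
At (5/2, -1/2) this is -6.5000.

-6.5000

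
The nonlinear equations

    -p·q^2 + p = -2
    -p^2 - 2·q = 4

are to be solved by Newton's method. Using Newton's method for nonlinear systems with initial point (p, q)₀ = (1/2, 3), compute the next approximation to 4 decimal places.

(2.5577, -3.1538)

At (1/2, 3): F = (-2.0000, -10.2500).
Jacobian J = [[-q^2 + 1, -2·p·q], [-2·p, -2]].
At the point, J = [[-8.0000, -3.0000], [-1.0000, -2.0000]] (det J = 13.0000).
Solving J·Δ = −F gives Δ = (2.0577, -6.1538).
Then the next iterate is (p, q)₁ = (2.5577, -3.1538).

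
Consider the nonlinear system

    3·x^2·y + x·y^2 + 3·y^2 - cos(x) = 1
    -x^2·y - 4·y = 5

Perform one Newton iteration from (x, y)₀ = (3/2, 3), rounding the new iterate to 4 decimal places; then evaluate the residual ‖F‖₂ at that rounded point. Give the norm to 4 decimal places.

At (3/2, 3): F = (59.679263, -23.7500).
Jacobian J = [[6·x·y + y^2 + sin(x), 3·x^2 + 2·x·y + 6·y], [-2·x·y, -x^2 - 4]].
At the point, J = [[36.997495, 33.7500], [-9.0000, -6.2500]] (det J = 72.515656).
Solving J·Δ = −F gives Δ = (-5.9100, 4.7104).
Then the next iterate is (x, y)₁ = (-4.4100, 7.7104).
Re-evaluating at (-4.4100, 7.7104): F = (365.330814, -185.794230), so ‖F‖₂ = 409.8611.

409.8611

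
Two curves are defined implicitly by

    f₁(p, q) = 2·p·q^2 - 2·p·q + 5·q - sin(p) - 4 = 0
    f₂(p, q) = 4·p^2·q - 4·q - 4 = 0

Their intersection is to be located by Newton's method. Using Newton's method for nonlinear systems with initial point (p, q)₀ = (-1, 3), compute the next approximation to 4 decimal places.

At (-1, 3): F = (-0.158529, -4.0000).
Jacobian J = [[2·q^2 - 2·q - cos(p), 4·p·q - 2·p + 5], [8·p·q, 4·p^2 - 4]].
At the point, J = [[11.459698, -5.0000], [-24.0000, 0.0000]] (det J = -120.0000).
Solving J·Δ = −F gives Δ = (-0.1667, -0.4137).
Then the next iterate is (p, q)₁ = (-1.1667, 2.5863).

(-1.1667, 2.5863)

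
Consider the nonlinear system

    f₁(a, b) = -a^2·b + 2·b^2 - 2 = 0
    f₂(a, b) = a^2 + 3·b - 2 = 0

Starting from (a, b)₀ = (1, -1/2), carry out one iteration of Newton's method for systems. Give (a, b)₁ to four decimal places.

(2.1667, -0.4444)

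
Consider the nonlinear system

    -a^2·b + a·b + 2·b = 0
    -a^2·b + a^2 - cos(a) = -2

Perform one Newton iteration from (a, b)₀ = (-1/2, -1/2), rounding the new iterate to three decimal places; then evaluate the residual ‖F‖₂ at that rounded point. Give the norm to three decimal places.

1.472

At (-1/2, -1/2): F = (-0.625, 1.49742).
Jacobian J = [[-2·a·b + b, -a^2 + a + 2], [-2·a·b + 2·a + sin(a), -a^2]].
At the point, J = [[-1.000, 1.250], [-1.97943, -0.250]] (det J = 2.72428).
Solving J·Δ = −F gives Δ = (0.630, 1.004).
Then the next iterate is (a, b)₁ = (0.130, 0.504).
Re-evaluating at (0.130, 0.504): F = (1.06500, 1.01682), so ‖F‖₂ = 1.472.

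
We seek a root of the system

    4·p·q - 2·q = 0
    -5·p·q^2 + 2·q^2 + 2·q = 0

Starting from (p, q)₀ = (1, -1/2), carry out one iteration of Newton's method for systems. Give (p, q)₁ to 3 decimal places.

(0.800, -0.200)

At (1, -1/2): F = (-1.000, -1.750).
Jacobian J = [[4·q, 4·p - 2], [-5·q^2, -10·p·q + 4·q + 2]].
At the point, J = [[-2.000, 2.000], [-1.250, 5.000]] (det J = -7.500).
Solving J·Δ = −F gives Δ = (-0.200, 0.300).
Then the next iterate is (p, q)₁ = (0.800, -0.200).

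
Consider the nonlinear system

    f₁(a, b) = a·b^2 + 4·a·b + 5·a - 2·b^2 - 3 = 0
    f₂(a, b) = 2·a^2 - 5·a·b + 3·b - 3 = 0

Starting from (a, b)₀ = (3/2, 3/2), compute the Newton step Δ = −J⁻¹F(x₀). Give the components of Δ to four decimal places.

At (3/2, 3/2): F = (12.3750, -5.2500).
Jacobian J = [[b^2 + 4·b + 5, 2·a·b + 4·a - 4·b], [4·a - 5·b, -5·a + 3]].
At the point, J = [[13.2500, 4.5000], [-1.5000, -4.5000]] (det J = -52.8750).
Solving J·Δ = −F gives Δ = (-0.6064, -0.9645).

(-0.6064, -0.9645)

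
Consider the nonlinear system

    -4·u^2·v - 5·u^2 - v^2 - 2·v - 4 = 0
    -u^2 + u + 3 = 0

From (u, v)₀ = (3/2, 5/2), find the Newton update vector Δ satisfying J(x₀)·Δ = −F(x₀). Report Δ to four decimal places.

At (3/2, 5/2): F = (-49.0000, 2.2500).
Jacobian J = [[-8·u·v - 10·u, -4·u^2 - 2·v - 2], [-2·u + 1, 0]].
At the point, J = [[-45.0000, -16.0000], [-2.0000, 0.0000]] (det J = -32.0000).
Solving J·Δ = −F gives Δ = (1.1250, -6.2266).

(1.1250, -6.2266)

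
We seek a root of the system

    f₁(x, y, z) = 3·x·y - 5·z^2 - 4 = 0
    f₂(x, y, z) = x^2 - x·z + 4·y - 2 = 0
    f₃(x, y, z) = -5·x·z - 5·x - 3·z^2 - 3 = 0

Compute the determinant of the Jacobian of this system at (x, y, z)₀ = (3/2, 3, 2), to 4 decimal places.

-1713.0000

J = [[3·y, 3·x, -10·z], [2·x - z, 4, -x], [-5·z - 5, 0, -5·x - 6·z]].
At the point, J = [[9.0000, 4.5000, -20.0000], [1.0000, 4.0000, -1.5000], [-15.0000, 0.0000, -19.5000]].
det J = -1713.0000.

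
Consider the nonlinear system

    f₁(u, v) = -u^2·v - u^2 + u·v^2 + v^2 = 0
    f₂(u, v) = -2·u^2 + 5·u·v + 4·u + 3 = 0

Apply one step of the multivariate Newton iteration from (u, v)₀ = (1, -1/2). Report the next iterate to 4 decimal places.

(1.6667, -0.6667)

At (1, -1/2): F = (0.0000, 2.5000).
Jacobian J = [[-2·u·v - 2·u + v^2, -u^2 + 2·u·v + 2·v], [-4·u + 5·v + 4, 5·u]].
At the point, J = [[-0.7500, -3.0000], [-2.5000, 5.0000]] (det J = -11.2500).
Solving J·Δ = −F gives Δ = (0.6667, -0.1667).
Then the next iterate is (u, v)₁ = (1.6667, -0.6667).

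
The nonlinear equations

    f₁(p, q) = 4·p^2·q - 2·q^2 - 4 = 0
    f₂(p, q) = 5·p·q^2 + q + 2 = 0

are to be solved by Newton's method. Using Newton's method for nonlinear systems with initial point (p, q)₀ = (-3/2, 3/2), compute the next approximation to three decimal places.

At (-3/2, 3/2): F = (5.000, -13.375).
Jacobian J = [[8·p·q, 4·p^2 - 4·q], [5·q^2, 10·p·q + 1]].
At the point, J = [[-18.000, 3.000], [11.250, -21.500]] (det J = 353.250).
Solving J·Δ = −F gives Δ = (0.191, -0.522).
Then the next iterate is (p, q)₁ = (-1.309, 0.978).

(-1.309, 0.978)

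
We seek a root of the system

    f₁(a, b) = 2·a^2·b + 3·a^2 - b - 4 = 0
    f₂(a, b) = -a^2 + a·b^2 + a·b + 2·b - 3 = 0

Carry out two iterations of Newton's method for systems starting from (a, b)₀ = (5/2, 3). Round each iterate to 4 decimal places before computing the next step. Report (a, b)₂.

(1.2261, 1.2878)

At (5/2, 3): F = (49.2500, 26.7500).
Jacobian J = [[4·a·b + 6·a, 2·a^2 - 1], [-2·a + b^2 + b, 2·a·b + a + 2]].
At the point, J = [[45.0000, 11.5000], [7.0000, 19.5000]] (det J = 797.0000).
Solving J·Δ = −F gives Δ = (-0.8190, -1.0778).
Then the next iterate is (a, b)₁ = (1.6810, 1.9222).
Round to (1.6810, 1.9222) and repeat: F = (13.418439, 7.460905), J = [[23.010873, 4.651522], [2.255053, 10.143436]].
Δ = (-0.4549, -0.6344), so (a, b)₂ = (1.2261, 1.2878).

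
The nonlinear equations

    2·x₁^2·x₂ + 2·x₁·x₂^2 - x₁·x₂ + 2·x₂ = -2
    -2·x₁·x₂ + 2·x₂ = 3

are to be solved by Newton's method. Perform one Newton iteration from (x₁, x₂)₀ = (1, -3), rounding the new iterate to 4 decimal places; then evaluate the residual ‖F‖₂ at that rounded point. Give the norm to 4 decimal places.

At (1, -3): F = (11.0000, -3.0000).
Jacobian J = [[4·x₁·x₂ + 2·x₂^2 - x₂, 2·x₁^2 + 4·x₁·x₂ - x₁ + 2], [-2·x₂, -2·x₁ + 2]].
At the point, J = [[9.0000, -9.0000], [6.0000, 0.0000]] (det J = 54.0000).
Solving J·Δ = −F gives Δ = (0.5000, 1.7222).
Then the next iterate is (x₁, x₂)₁ = (1.5000, -1.2778).
Re-evaluating at (1.5000, -1.2778): F = (0.509319, -1.7222), so ‖F‖₂ = 1.7959.

1.7959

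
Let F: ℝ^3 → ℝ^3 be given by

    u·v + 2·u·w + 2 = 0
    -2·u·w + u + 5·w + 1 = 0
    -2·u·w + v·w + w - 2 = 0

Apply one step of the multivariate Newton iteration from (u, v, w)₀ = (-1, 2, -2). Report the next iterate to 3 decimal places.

(0.273, 1.273, -0.909)

At (-1, 2, -2): F = (4.000, -14.000, -12.000).
Jacobian J = [[v + 2·w, u, 2·u], [-2·w + 1, 0, -2·u + 5], [-2·w, w, -2·u + v + 1]].
At the point, J = [[-2.000, -1.000, -2.000], [5.000, 0.000, 7.000], [4.000, -2.000, 5.000]] (det J = -11.000).
Solving J·Δ = −F gives Δ = (1.273, -0.727, 1.091).
Then the next iterate is (u, v, w)₁ = (0.273, 1.273, -0.909).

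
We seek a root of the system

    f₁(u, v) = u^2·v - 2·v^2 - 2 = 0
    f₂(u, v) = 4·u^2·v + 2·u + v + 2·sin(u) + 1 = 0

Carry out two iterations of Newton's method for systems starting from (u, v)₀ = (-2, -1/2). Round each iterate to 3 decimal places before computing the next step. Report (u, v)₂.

At (-2, -1/2): F = (-4.500, -13.31859).
Jacobian J = [[2·u·v, u^2 - 4·v], [8·u·v + 2·cos(u) + 2, 4·u^2 + 1]].
At the point, J = [[2.000, 6.000], [9.16771, 17.000]] (det J = -21.00624).
Solving J·Δ = −F gives Δ = (0.162, 0.696).
Then the next iterate is (u, v)₁ = (-1.838, 0.196).
Round to (-1.838, 0.196) and repeat: F = (-1.41470, -1.76048), J = [[-0.72050, 2.59424], [-1.41005, 14.51298]].
Δ = (-2.348, -0.107), so (u, v)₂ = (-4.186, 0.089).

(-4.186, 0.089)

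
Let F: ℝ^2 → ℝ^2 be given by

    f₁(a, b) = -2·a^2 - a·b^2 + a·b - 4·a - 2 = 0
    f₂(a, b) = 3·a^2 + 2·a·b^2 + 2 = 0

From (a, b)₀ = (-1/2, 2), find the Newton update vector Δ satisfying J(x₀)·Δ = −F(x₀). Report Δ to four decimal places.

At (-1/2, 2): F = (0.5000, -1.2500).
Jacobian J = [[-4·a - b^2 + b - 4, -2·a·b + a], [6·a + 2·b^2, 4·a·b]].
At the point, J = [[-4.0000, 1.5000], [5.0000, -4.0000]] (det J = 8.5000).
Solving J·Δ = −F gives Δ = (0.0147, -0.2941).

(0.0147, -0.2941)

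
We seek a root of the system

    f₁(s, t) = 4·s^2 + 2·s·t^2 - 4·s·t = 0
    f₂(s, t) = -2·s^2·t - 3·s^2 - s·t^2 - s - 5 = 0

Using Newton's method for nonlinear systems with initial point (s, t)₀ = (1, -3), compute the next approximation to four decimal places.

At (1, -3): F = (34.0000, -12.0000).
Jacobian J = [[8·s + 2·t^2 - 4·t, 4·s·t - 4·s], [-4·s·t - 6·s - t^2 - 1, -2·s^2 - 2·s·t]].
At the point, J = [[38.0000, -16.0000], [-4.0000, 4.0000]] (det J = 88.0000).
Solving J·Δ = −F gives Δ = (0.6364, 3.6364).
Then the next iterate is (s, t)₁ = (1.6364, 0.6364).

(1.6364, 0.6364)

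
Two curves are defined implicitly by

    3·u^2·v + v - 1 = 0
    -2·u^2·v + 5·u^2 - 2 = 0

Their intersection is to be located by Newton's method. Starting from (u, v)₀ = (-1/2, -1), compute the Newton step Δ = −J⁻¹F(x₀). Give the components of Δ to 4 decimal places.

(-0.1686, 1.8605)

At (-1/2, -1): F = (-2.7500, -0.2500).
Jacobian J = [[6·u·v, 3·u^2 + 1], [-4·u·v + 10·u, -2·u^2]].
At the point, J = [[3.0000, 1.7500], [-7.0000, -0.5000]] (det J = 10.7500).
Solving J·Δ = −F gives Δ = (-0.1686, 1.8605).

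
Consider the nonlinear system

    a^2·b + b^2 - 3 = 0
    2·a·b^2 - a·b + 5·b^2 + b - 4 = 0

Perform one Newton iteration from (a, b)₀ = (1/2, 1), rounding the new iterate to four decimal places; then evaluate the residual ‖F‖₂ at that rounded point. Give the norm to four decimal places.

3.5534

At (1/2, 1): F = (-1.7500, 2.5000).
Jacobian J = [[2·a·b, a^2 + 2·b], [2·b^2 - b, 4·a·b - a + 10·b + 1]].
At the point, J = [[1.0000, 2.2500], [1.0000, 12.5000]] (det J = 10.2500).
Solving J·Δ = −F gives Δ = (2.6829, -0.4146).
Then the next iterate is (a, b)₁ = (3.1829, 0.5854).
Re-evaluating at (3.1829, 0.5854): F = (3.273294, -1.382888), so ‖F‖₂ = 3.5534.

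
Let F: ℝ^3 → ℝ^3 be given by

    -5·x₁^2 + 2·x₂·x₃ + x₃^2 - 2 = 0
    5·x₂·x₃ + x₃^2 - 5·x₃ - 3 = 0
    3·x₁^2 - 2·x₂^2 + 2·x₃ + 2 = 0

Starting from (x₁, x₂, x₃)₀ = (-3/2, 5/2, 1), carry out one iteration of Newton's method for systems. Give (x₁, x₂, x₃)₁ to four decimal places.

(-0.8367, 1.6968, 0.8438)

At (-3/2, 5/2, 1): F = (-7.2500, 5.5000, -1.7500).
Jacobian J = [[-10·x₁, 2·x₃, 2·x₂ + 2·x₃], [0, 5·x₃, 5·x₂ + 2·x₃ - 5], [6·x₁, -4·x₂, 2]].
At the point, J = [[15.0000, 2.0000, 7.0000], [0.0000, 5.0000, 9.5000], [-9.0000, -10.0000, 2.0000]] (det J = 1719.0000).
Solving J·Δ = −F gives Δ = (0.6633, -0.8032, -0.1562).
Then the next iterate is (x₁, x₂, x₃)₁ = (-0.8367, 1.6968, 0.8438).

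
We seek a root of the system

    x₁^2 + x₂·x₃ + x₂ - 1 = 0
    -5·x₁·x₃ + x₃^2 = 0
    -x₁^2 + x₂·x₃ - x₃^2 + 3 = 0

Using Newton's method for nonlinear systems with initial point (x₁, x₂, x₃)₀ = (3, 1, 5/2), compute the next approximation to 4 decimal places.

At (3, 1, 5/2): F = (11.5000, -31.2500, -9.7500).
Jacobian J = [[2·x₁, x₃ + 1, x₂], [-5·x₃, 0, -5·x₁ + 2·x₃], [-2·x₁, x₃, x₂ - 2·x₃]].
At the point, J = [[6.0000, 3.5000, 1.0000], [-12.5000, 0.0000, -10.0000], [-6.0000, 2.5000, -4.0000]] (det J = 153.7500).
Solving J·Δ = −F gives Δ = (-0.7358, -1.3943, -2.2053).
Then the next iterate is (x₁, x₂, x₃)₁ = (2.2642, -0.3943, 0.2947).

(2.2642, -0.3943, 0.2947)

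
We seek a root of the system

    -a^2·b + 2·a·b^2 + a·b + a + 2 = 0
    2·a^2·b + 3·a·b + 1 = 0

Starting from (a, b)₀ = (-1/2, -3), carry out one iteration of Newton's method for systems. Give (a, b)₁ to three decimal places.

At (-1/2, -3): F = (-5.250, 4.000).
Jacobian J = [[-2·a·b + 2·b^2 + b + 1, -a^2 + 4·a·b + a], [4·a·b + 3·b, 2·a^2 + 3·a]].
At the point, J = [[13.000, 5.250], [-3.000, -1.000]] (det J = 2.750).
Solving J·Δ = −F gives Δ = (5.727, -13.182).
Then the next iterate is (a, b)₁ = (5.227, -16.182).

(5.227, -16.182)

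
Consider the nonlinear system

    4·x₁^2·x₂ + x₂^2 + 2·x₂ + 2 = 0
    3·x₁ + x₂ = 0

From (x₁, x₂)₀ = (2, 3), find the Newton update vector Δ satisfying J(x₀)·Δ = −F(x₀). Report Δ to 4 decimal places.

(-6.2917, 9.8750)

At (2, 3): F = (65.0000, 9.0000).
Jacobian J = [[8·x₁·x₂, 4·x₁^2 + 2·x₂ + 2], [3, 1]].
At the point, J = [[48.0000, 24.0000], [3.0000, 1.0000]] (det J = -24.0000).
Solving J·Δ = −F gives Δ = (-6.2917, 9.8750).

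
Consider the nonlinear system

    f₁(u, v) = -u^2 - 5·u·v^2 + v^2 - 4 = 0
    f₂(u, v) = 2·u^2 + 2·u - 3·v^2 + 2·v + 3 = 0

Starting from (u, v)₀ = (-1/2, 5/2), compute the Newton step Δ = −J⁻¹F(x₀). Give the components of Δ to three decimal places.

(0.082, -0.865)

At (-1/2, 5/2): F = (17.625, -11.250).
Jacobian J = [[-2·u - 5·v^2, -10·u·v + 2·v], [4·u + 2, -6·v + 2]].
At the point, J = [[-30.250, 17.500], [0.000, -13.000]] (det J = 393.250).
Solving J·Δ = −F gives Δ = (0.082, -0.865).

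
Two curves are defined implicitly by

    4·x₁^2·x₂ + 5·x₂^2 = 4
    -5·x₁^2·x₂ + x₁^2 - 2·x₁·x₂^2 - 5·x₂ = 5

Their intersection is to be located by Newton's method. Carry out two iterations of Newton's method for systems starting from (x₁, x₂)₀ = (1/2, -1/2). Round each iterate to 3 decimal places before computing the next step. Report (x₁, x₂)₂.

(-0.365, -0.889)

At (1/2, -1/2): F = (-3.250, -1.875).
Jacobian J = [[8·x₁·x₂, 4·x₁^2 + 10·x₂], [-10·x₁·x₂ + 2·x₁ - 2·x₂^2, -5·x₁^2 - 4·x₁·x₂ - 5]].
At the point, J = [[-2.000, -4.000], [3.000, -5.250]] (det J = 22.500).
Solving J·Δ = −F gives Δ = (-0.425, -0.600).
Then the next iterate is (x₁, x₂)₁ = (0.075, -1.100).
Round to (0.075, -1.100) and repeat: F = (2.02525, 0.35506), J = [[-0.660, -10.97750], [-1.445, -4.69813]].
Δ = (-0.440, 0.211), so (x₁, x₂)₂ = (-0.365, -0.889).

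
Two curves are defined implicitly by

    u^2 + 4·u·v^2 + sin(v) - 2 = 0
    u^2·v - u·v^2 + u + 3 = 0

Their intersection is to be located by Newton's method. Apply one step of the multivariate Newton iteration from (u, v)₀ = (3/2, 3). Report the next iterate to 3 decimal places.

(0.533, 2.523)

At (3/2, 3): F = (54.39112, -2.250).
Jacobian J = [[2·u + 4·v^2, 8·u·v + cos(v)], [2·u·v - v^2 + 1, u^2 - 2·u·v]].
At the point, J = [[39.000, 35.01001], [1.000, -6.750]] (det J = -298.26001).
Solving J·Δ = −F gives Δ = (-0.967, -0.477).
Then the next iterate is (u, v)₁ = (0.533, 2.523).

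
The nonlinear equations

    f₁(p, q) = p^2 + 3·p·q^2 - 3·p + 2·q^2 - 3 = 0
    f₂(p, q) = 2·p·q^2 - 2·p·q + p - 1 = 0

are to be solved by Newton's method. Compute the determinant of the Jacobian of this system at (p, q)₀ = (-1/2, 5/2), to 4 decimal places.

J = [[2·p + 3·q^2 - 3, 6·p·q + 4·q], [2·q^2 - 2·q + 1, 4·p·q - 2·p]].
At the point, J = [[14.7500, 2.5000], [8.5000, -4.0000]].
det J = -80.2500.

-80.2500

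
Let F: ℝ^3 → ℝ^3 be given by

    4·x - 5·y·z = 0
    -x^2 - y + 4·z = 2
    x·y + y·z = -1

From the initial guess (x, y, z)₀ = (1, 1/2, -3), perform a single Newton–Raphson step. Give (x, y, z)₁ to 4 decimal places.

(-0.9608, 0.7490, -0.0431)

At (1, 1/2, -3): F = (11.5000, -15.5000, 0.0000).
Jacobian J = [[4, -5·z, -5·y], [-2·x, -1, 4], [y, x + z, y]].
At the point, J = [[4.0000, 15.0000, -2.5000], [-2.0000, -1.0000, 4.0000], [0.5000, -2.0000, 0.5000]] (det J = 63.7500).
Solving J·Δ = −F gives Δ = (-1.9608, 0.2490, 2.9569).
Then the next iterate is (x, y, z)₁ = (-0.9608, 0.7490, -0.0431).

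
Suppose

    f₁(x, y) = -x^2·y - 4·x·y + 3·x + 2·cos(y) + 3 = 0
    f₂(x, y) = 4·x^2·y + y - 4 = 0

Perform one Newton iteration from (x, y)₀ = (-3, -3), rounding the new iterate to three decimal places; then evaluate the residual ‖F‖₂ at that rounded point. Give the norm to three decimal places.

At (-3, -3): F = (-16.97998, -115.000).
Jacobian J = [[-2·x·y - 4·y + 3, -x^2 - 4·x - 2·sin(y)], [8·x·y, 4·x^2 + 1]].
At the point, J = [[-3.000, 3.28224], [72.000, 37.000]] (det J = -347.32128).
Solving J·Δ = −F gives Δ = (-0.722, 4.513).
Then the next iterate is (x, y)₁ = (-3.722, 1.513).
Re-evaluating at (-3.722, 1.513): F = (-6.48495, 81.35307), so ‖F‖₂ = 81.611.

81.611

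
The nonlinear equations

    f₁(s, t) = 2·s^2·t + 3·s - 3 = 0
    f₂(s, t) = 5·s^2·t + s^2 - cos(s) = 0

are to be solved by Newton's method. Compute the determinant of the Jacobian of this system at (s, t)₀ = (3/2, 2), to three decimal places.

J = [[4·s·t + 3, 2·s^2], [10·s·t + 2·s + sin(s), 5·s^2]].
At the point, J = [[15.000, 4.500], [33.99749, 11.250]].
det J = 15.761.

15.761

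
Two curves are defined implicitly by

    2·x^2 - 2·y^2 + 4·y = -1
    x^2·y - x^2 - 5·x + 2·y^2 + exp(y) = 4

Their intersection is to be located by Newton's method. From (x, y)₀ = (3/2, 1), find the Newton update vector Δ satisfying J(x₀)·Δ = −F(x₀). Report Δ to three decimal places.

(-1.250, 0.059)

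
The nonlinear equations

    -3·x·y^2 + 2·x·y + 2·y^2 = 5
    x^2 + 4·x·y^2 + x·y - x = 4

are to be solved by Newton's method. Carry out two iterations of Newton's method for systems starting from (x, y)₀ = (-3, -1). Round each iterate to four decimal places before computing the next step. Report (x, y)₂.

At (-3, -1): F = (12.0000, -1.0000).
Jacobian J = [[-3·y^2 + 2·y, -6·x·y + 2·x + 4·y], [2·x + 4·y^2 + y - 1, 8·x·y + x]].
At the point, J = [[-5.0000, -28.0000], [-4.0000, 21.0000]] (det J = -217.0000).
Solving J·Δ = −F gives Δ = (1.0323, 0.2442).
Then the next iterate is (x, y)₁ = (-1.9677, -0.7558).
Round to (-1.9677, -0.7558) and repeat: F = (2.488892, -1.169335), J = [[-3.225301, -15.881726], [-3.406265, 9.929801]].
Δ = (0.0713, 0.1422), so (x, y)₂ = (-1.8964, -0.6136).

(-1.8964, -0.6136)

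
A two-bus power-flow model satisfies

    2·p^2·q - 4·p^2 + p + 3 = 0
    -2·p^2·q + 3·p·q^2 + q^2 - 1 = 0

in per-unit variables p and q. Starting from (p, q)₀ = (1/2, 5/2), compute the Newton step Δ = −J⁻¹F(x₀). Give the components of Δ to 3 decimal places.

(-2.237, 1.449)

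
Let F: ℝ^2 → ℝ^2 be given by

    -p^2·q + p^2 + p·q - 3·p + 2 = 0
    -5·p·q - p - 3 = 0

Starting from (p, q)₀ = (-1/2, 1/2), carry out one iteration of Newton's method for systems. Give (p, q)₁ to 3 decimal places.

(0.241, 2.037)

At (-1/2, 1/2): F = (3.375, -1.250).
Jacobian J = [[-2·p·q + 2·p + q - 3, -p^2 + p], [-5·q - 1, -5·p]].
At the point, J = [[-3.000, -0.750], [-3.500, 2.500]] (det J = -10.125).
Solving J·Δ = −F gives Δ = (0.741, 1.537).
Then the next iterate is (p, q)₁ = (0.241, 2.037).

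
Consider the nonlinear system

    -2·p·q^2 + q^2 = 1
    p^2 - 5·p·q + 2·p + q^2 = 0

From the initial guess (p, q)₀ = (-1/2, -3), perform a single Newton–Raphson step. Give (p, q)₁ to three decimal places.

(-0.302, -1.880)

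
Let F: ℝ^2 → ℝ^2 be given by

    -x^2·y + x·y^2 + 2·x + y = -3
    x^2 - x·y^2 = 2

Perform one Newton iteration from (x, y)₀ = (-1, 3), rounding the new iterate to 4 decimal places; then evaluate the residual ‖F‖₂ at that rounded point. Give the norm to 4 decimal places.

2.5143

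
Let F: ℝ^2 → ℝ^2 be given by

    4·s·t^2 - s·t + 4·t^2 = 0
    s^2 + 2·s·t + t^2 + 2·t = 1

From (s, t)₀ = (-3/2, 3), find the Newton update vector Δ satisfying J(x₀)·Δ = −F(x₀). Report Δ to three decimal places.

At (-3/2, 3): F = (-13.500, 7.250).
Jacobian J = [[4·t^2 - t, 8·s·t - s + 8·t], [2·s + 2·t, 2·s + 2·t + 2]].
At the point, J = [[33.000, -10.500], [3.000, 5.000]] (det J = 196.500).
Solving J·Δ = −F gives Δ = (-0.044, -1.424).

(-0.044, -1.424)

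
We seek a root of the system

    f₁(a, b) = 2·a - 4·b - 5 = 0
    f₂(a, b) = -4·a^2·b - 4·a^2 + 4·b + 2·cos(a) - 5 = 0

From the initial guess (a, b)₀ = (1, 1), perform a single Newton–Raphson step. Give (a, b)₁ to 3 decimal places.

At (1, 1): F = (-7.000, -7.91940).
Jacobian J = [[2, -4], [-8·a·b - 8·a - 2·sin(a), -4·a^2 + 4]].
At the point, J = [[2.000, -4.000], [-17.68294, 0.000]] (det J = -70.73177).
Solving J·Δ = −F gives Δ = (-0.448, -1.974).
Then the next iterate is (a, b)₁ = (0.552, -0.974).

(0.552, -0.974)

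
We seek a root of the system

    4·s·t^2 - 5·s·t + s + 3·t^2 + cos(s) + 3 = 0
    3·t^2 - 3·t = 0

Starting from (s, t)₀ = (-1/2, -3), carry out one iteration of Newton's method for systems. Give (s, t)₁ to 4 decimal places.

(-0.4786, -1.2857)

At (-1/2, -3): F = (4.877583, 36.0000).
Jacobian J = [[4·t^2 - 5·t - sin(s) + 1, 8·s·t - 5·s + 6·t], [0, 6·t - 3]].
At the point, J = [[52.479426, -3.5000], [0.0000, -21.0000]] (det J = -1102.067936).
Solving J·Δ = −F gives Δ = (0.0214, 1.7143).
Then the next iterate is (s, t)₁ = (-0.4786, -1.2857).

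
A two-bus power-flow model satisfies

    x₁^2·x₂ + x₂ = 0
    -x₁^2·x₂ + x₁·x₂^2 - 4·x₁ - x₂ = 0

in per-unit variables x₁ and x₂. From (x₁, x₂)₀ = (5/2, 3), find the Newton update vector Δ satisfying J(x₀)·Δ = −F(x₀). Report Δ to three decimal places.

(-1.248, -0.417)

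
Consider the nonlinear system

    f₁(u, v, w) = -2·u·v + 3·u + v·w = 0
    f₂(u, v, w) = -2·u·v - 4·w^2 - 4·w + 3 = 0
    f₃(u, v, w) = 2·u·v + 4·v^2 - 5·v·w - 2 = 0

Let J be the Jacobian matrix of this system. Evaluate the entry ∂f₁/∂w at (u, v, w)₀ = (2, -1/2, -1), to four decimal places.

-0.5000

∂f₁/∂w = v.
At (2, -1/2, -1) this is -0.5000.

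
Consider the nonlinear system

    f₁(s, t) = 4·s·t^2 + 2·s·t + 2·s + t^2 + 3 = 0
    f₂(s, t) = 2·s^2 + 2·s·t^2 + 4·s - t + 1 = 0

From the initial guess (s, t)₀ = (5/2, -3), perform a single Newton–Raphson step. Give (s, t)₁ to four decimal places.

(0.9276, -2.3167)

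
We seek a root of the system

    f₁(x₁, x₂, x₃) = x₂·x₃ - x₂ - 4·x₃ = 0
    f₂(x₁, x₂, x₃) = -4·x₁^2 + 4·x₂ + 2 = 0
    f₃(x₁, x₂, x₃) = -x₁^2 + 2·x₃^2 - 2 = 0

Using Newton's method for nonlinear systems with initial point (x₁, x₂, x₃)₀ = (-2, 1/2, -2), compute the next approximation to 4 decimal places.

At (-2, 1/2, -2): F = (6.5000, -12.0000, 2.0000).
Jacobian J = [[0, x₃ - 1, x₂ - 4], [-8·x₁, 4, 0], [-2·x₁, 0, 4·x₃]].
At the point, J = [[0.0000, -3.0000, -3.5000], [16.0000, 4.0000, 0.0000], [4.0000, 0.0000, -8.0000]] (det J = -328.0000).
Solving J·Δ = −F gives Δ = (0.3293, 1.6829, 0.4146).
Then the next iterate is (x₁, x₂, x₃)₁ = (-1.6707, 2.1829, -1.5854).

(-1.6707, 2.1829, -1.5854)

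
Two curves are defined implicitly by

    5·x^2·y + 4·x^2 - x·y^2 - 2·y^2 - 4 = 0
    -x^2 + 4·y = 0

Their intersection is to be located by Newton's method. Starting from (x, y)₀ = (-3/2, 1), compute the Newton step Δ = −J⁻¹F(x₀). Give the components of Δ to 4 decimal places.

(0.3157, -0.6743)

At (-3/2, 1): F = (15.7500, 1.7500).
Jacobian J = [[10·x·y + 8·x - y^2, 5·x^2 - 2·x·y - 4·y], [-2·x, 4]].
At the point, J = [[-28.0000, 10.2500], [3.0000, 4.0000]] (det J = -142.7500).
Solving J·Δ = −F gives Δ = (0.3157, -0.6743).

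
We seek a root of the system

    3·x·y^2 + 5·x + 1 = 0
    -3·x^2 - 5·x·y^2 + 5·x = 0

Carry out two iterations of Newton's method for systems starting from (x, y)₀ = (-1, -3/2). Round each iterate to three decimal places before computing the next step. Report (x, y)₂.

At (-1, -3/2): F = (-10.750, 3.250).
Jacobian J = [[3·y^2 + 5, 6·x·y], [-6·x - 5·y^2 + 5, -10·x·y]].
At the point, J = [[11.750, 9.000], [-0.250, -15.000]] (det J = -174.000).
Solving J·Δ = −F gives Δ = (0.759, 0.204).
Then the next iterate is (x, y)₁ = (-0.241, -1.296).
Round to (-0.241, -1.296) and repeat: F = (-1.41936, 0.64469), J = [[10.03885, 1.87402], [-1.95208, -3.12336]].
Δ = (0.116, 0.134), so (x, y)₂ = (-0.125, -1.162).

(-0.125, -1.162)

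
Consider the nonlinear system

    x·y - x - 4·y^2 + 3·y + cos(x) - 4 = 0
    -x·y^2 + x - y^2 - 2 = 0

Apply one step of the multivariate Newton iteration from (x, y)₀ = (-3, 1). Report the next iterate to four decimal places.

(81.9631, 1.7500)

At (-3, 1): F = (-5.989992, -3.0000).
Jacobian J = [[y - sin(x) - 1, x - 8·y + 3], [-y^2 + 1, -2·x·y - 2·y]].
At the point, J = [[0.141120, -8.0000], [0.0000, 4.0000]] (det J = 0.564480).
Solving J·Δ = −F gives Δ = (84.9631, 0.7500).
Then the next iterate is (x, y)₁ = (81.9631, 1.7500).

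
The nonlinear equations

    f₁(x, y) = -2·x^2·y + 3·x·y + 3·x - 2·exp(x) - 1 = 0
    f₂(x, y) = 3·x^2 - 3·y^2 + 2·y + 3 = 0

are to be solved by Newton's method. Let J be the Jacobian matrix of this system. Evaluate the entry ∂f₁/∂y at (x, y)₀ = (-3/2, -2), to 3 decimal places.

-9.000

∂f₁/∂y = -2·x^2 + 3·x.
At (-3/2, -2) this is -9.000.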